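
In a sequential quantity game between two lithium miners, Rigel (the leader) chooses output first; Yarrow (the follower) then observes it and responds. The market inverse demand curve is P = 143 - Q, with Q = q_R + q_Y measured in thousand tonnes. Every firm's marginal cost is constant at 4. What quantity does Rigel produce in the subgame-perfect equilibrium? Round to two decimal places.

69.50

The follower Yarrow best-responds to any q_R: π_Y = (143 - Q)q_Y - 4q_Y.
Follower FOC: 139 - q_R - 2q_Y = 0, so q_Y(q_R) = (139 - q_R)/2.
The leader anticipates this reaction. Substituting into P = 143 - Q gives P = 147/2 - (1/2)q_R, so π_R = (147/2 - (1/2)q_R)q_R - 4q_R.
The leader's first-order condition 139/2 - q_R = 0 yields q_R = 139/2.
Then q_Y = (139 - 139/2)/2 = 139/4.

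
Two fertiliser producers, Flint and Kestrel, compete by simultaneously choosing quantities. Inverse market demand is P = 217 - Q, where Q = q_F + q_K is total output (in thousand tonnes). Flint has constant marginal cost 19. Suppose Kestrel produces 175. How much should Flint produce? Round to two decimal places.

11.50

With the rival's output fixed at 175, Flint's profit is π_F = (217 - 175 - q_F)q_F - (19q_F) = (42 - q_F)q_F - (19q_F).
∂π_F/∂q_F = 23 - 2q_F = 0, so q_F = 23/2.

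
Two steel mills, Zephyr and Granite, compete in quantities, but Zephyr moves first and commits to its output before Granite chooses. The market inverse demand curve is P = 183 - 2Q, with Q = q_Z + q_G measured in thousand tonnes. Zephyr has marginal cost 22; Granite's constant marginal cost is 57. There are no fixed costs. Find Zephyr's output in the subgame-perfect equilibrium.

The follower Granite best-responds to any q_Z: π_G = (183 - 2Q)q_G - 57q_G.
∂π_G/∂q_G = 126 - 2q_Z - 4q_G = 0 gives the reaction function q_G = (126 - 2q_Z)/4.
Zephyr substitutes q_G(q_Z) into its own profit: π_Z = q_Z(183 - 2q_Z - (126 - 2q_Z)/2) - 22q_Z = (120 - q_Z)q_Z - 22q_Z.
Maximising: ∂π_Z/∂q_Z = 98 - 2q_Z = 0, giving q_Z = 49.
Then q_G = (126 - 2·49)/4 = 7.

49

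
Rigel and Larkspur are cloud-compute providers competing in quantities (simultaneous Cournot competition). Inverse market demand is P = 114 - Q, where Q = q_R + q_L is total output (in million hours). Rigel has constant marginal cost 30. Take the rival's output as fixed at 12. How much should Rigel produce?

With the rival's output fixed at 12, Rigel's profit is π_R = (114 - 12 - q_R)q_R - (30q_R) = (102 - q_R)q_R - (30q_R).
∂π_R/∂q_R = 72 - 2q_R = 0, so q_R = 36.

36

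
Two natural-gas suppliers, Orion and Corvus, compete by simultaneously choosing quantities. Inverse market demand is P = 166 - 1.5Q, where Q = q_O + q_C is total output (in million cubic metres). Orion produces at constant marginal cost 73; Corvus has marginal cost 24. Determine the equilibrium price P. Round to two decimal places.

87.67

Orion's profit: π_O = (166 - 1.5Q)q_O - (73q_O). Setting ∂π_O/∂q_O = 0: 93 - 3q_O - (3/2)(q_C) = 0.
Corvus's profit: π_C = (166 - 1.5Q)q_C - (24q_C). Setting ∂π_C/∂q_C = 0: 142 - 3q_C - (3/2)(q_O) = 0.
Rearranging gives the reaction functions q_O = (93 - (3/2)q_C)/3 and q_C = (142 - (3/2)q_O)/3.
Substituting one into the other gives q_O = 88/9 and q_C = 382/9.
Total output Q = 470/9, so price P = 166 - (3/2)·(470/9) = 263/3.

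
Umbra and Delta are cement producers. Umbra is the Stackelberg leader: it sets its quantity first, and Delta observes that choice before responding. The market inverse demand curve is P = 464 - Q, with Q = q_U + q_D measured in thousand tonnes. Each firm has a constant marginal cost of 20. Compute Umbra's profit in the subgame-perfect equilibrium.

Solve by backward induction. Given q_U, the follower Delta maximises π_D = (464 - q_U - q_D)q_D - 20q_D.
∂π_D/∂q_D = 444 - q_U - 2q_D = 0 gives the reaction function q_D = (444 - q_U)/2.
Umbra substitutes q_D(q_U) into its own profit: π_U = q_U(464 - q_U - (444 - q_U)/2) - 20q_U = (242 - (1/2)q_U)q_U - 20q_U.
The leader's first-order condition 222 - q_U = 0 yields q_U = 222.
Then q_D = (444 - 222)/2 = 111.
Price P = 464 - 333 = 131.
Umbra's profit: (131 - 20)·222 = 24642.

24642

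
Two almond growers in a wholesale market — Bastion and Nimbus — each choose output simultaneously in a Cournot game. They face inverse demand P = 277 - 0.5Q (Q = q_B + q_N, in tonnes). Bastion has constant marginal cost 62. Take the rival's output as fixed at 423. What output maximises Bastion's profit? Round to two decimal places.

3.50

With the rival's output fixed at 423, Bastion's profit is π_B = (277 - (1/2)·423 - (1/2)q_B)q_B - (62q_B) = (131/2 - (1/2)q_B)q_B - (62q_B).
∂π_B/∂q_B = 7/2 - q_B = 0, so q_B = 7/2.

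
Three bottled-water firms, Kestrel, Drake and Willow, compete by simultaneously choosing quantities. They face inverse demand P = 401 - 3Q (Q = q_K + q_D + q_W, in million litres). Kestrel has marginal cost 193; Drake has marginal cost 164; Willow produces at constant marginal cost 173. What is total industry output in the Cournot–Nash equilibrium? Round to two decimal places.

56.08

Kestrel's profit: π_K = (401 - 3Q)q_K - (193q_K). Setting ∂π_K/∂q_K = 0: 208 - 6q_K - 3(q_D + q_W) = 0.
Drake's profit: π_D = (401 - 3Q)q_D - (164q_D). Setting ∂π_D/∂q_D = 0: 237 - 6q_D - 3(q_K + q_W) = 0.
Willow's profit: π_W = (401 - 3Q)q_W - (173q_W). Setting ∂π_W/∂q_W = 0: 228 - 6q_W - 3(q_K + q_D) = 0.
Adding the 3 first-order conditions: 673 − 12Q = 0, so Q = 673/12.
Back-substituting: q_K = (208 − 673/4)/3 = 53/4, q_D = (237 − 673/4)/3 = 275/12, q_W = (228 − 673/4)/3 = 239/12.
Total output Q = 53/4 + 275/12 + 239/12 = 673/12.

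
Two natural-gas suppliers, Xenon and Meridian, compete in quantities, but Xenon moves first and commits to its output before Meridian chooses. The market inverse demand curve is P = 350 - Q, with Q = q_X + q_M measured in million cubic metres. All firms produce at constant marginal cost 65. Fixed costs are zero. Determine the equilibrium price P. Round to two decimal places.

Solve by backward induction. Given q_X, the follower Meridian maximises π_M = (350 - q_X - q_M)q_M - 65q_M.
Setting the follower's marginal profit to zero, 285 - q_X - 2q_M = 0, i.e. q_M = (285 - q_X)/2.
The leader anticipates this reaction. Substituting into P = 350 - Q gives P = 415/2 - (1/2)q_X, so π_X = (415/2 - (1/2)q_X)q_X - 65q_X.
Maximising: ∂π_X/∂q_X = 285/2 - q_X = 0, giving q_X = 285/2.
Then q_M = (285 - 285/2)/2 = 285/4.
Total output Q = 855/4, so price P = 350 - 855/4 = 545/4.

136.25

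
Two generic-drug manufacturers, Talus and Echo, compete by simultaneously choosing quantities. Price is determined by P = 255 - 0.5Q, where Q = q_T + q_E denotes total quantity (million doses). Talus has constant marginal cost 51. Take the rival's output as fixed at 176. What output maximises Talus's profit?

With the rival's output fixed at 176, Talus's profit is π_T = (255 - (1/2)·176 - (1/2)q_T)q_T - (51q_T) = (167 - (1/2)q_T)q_T - (51q_T).
∂π_T/∂q_T = 116 - q_T = 0, so q_T = 116.

116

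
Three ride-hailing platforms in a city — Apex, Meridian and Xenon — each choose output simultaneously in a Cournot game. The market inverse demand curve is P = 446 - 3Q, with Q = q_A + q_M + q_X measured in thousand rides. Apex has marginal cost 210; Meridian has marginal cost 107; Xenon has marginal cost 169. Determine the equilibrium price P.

233

Apex's profit: π_A = (446 - 3Q)q_A - (210q_A). Setting ∂π_A/∂q_A = 0: 236 - 6q_A - 3(q_M + q_X) = 0.
Meridian's first-order condition: 339 - 6q_M - 3(q_A + q_X) = 0.
Xenon's profit: π_X = (446 - 3Q)q_X - (169q_X). Setting ∂π_X/∂q_X = 0: 277 - 6q_X - 3(q_A + q_M) = 0.
Adding the 3 first-order conditions: 852 − 12Q = 0, so Q = 71.
Back-substituting: q_A = (236 − 213)/3 = 23/3, q_M = (339 − 213)/3 = 42, q_X = (277 − 213)/3 = 64/3.
Total output Q = 71, so price P = 446 - 3·71 = 233.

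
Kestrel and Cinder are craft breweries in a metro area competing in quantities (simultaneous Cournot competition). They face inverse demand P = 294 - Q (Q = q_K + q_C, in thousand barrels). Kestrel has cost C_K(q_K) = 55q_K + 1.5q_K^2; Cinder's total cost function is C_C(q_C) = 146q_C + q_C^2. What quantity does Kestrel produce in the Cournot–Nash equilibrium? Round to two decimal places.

42.53

Kestrel's profit: π_K = (294 - Q)q_K - (55q_K + (3/2)q_K²). Setting ∂π_K/∂q_K = 0: 239 - 5q_K - (q_C) = 0.
Cinder's profit: π_C = (294 - Q)q_C - (146q_C + q_C²). Setting ∂π_C/∂q_C = 0: 148 - 4q_C - (q_K) = 0.
So q_K = (239 - q_C)/5 and q_C = (148 - q_K)/4.
Substituting one into the other gives q_K = 808/19 and q_C = 501/19.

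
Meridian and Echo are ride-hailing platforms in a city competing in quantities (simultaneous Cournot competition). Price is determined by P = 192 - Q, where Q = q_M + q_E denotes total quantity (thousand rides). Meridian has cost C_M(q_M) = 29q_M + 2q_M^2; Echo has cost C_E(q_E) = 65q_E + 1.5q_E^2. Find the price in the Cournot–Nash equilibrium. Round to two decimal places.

147.62

Meridian's profit: π_M = (192 - Q)q_M - (29q_M + 2q_M²). Setting ∂π_M/∂q_M = 0: 163 - 6q_M - (q_E) = 0.
Echo's first-order condition: 127 - 5q_E - (q_M) = 0.
So q_M = (163 - q_E)/6 and q_E = (127 - q_M)/5.
Substituting one into the other gives q_M = 688/29 and q_E = 599/29.
Total output Q = 1287/29, so price P = 192 - 1287/29 = 147.6207.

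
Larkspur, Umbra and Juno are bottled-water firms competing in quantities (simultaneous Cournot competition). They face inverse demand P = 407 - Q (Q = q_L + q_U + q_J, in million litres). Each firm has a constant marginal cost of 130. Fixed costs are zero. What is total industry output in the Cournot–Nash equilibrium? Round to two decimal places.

207.75

Each firm earns π_i = (407 - Q)q_i - 130q_i.
Setting ∂π_i/∂q_i = 0 with rivals' quantities fixed: 277 - 2q_i - Σ_{j≠i} q_j = 0.
By symmetry each firm produces the same amount; substituting Σ_{j≠i} q_j = 2q_i yields q_i = 277/4.
Total output Q = 277/4 + 277/4 + 277/4 = 831/4.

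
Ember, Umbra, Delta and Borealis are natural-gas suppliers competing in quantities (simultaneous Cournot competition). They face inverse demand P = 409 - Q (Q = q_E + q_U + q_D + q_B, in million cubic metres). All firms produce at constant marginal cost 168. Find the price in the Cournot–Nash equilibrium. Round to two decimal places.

A representative firm's profit is π_i = q_i(409 - Q) - 168q_i.
Setting ∂π_i/∂q_i = 0 with rivals' quantities fixed: 241 - 2q_i - Σ_{j≠i} q_j = 0.
By symmetry each firm produces the same amount; substituting Σ_{j≠i} q_j = 3q_i yields q_i = 241/5.
Total output Q = 964/5, so price P = 409 - 964/5 = 1081/5.

216.20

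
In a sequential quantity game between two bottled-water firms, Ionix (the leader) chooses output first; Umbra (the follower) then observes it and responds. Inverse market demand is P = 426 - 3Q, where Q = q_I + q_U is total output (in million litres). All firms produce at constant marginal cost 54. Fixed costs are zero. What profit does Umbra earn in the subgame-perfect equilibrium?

Solve by backward induction. Given q_I, the follower Umbra maximises π_U = (426 - 3q_I - 3q_U)q_U - 54q_U.
∂π_U/∂q_U = 372 - 3q_I - 6q_U = 0 gives the reaction function q_U = (372 - 3q_I)/6.
The leader anticipates this reaction. Substituting into P = 426 - 3Q gives P = 240 - (3/2)q_I, so π_I = (240 - (3/2)q_I)q_I - 54q_I.
Leader FOC: 186 - 3q_I = 0, so q_I = 62.
Then q_U = (372 - 3·62)/6 = 31.
Price P = 426 - 3·93 = 147.
Umbra's profit: (147 - 54)·31 = 2883.

2883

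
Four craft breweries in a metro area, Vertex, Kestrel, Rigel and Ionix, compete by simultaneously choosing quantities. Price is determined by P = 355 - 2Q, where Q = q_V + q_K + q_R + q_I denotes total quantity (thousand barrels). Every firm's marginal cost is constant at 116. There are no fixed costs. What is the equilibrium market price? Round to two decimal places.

Each firm earns π_i = (355 - 2Q)q_i - 116q_i.
First-order condition (treating rivals' output as given): 239 - 4q_i - 2·Σ_{j≠i} q_j = 0.
With identical firms every q_j equals q_i, so Σ_{j≠i} q_j = 3q_i and 239 = 10q_i, giving q_i = 239/10.
Total output Q = 478/5, so price P = 355 - 2·(478/5) = 819/5.

163.80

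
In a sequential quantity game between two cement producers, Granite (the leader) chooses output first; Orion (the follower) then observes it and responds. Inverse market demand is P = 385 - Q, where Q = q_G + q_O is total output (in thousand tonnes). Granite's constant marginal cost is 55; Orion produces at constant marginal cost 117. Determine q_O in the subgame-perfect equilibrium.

36

Solve by backward induction. Given q_G, the follower Orion maximises π_O = (385 - q_G - q_O)q_O - 117q_O.
Setting the follower's marginal profit to zero, 268 - q_G - 2q_O = 0, i.e. q_O = (268 - q_G)/2.
The leader anticipates this reaction. Substituting into P = 385 - Q gives P = 251 - (1/2)q_G, so π_G = (251 - (1/2)q_G)q_G - 55q_G.
Leader FOC: 196 - q_G = 0, so q_G = 196.
Then q_O = (268 - 196)/2 = 36.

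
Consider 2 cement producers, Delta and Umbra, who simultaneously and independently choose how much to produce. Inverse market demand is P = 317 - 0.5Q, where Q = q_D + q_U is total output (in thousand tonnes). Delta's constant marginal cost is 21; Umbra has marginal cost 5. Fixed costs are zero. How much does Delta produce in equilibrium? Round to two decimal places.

186.67

Delta's profit: π_D = (317 - 0.5Q)q_D - (21q_D). Setting ∂π_D/∂q_D = 0: 296 - q_D - (1/2)(q_U) = 0.
Umbra's first-order condition: 312 - q_U - (1/2)(q_D) = 0.
Rearranging gives the reaction functions q_D = (296 - (1/2)q_U) and q_U = (312 - (1/2)q_D).
Solving the pair: q_D = 560/3, q_U = 656/3.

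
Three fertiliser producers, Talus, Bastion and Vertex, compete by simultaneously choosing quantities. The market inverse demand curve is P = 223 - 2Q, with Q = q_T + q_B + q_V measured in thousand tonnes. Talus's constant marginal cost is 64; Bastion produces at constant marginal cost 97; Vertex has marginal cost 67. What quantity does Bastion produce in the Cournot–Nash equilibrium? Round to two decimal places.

7.88

Talus's profit: π_T = (223 - 2Q)q_T - (64q_T). Setting ∂π_T/∂q_T = 0: 159 - 4q_T - 2(q_B + q_V) = 0.
Bastion's profit: π_B = (223 - 2Q)q_B - (97q_B). Setting ∂π_B/∂q_B = 0: 126 - 4q_B - 2(q_T + q_V) = 0.
Vertex's profit: π_V = (223 - 2Q)q_V - (67q_V). Setting ∂π_V/∂q_V = 0: 156 - 4q_V - 2(q_T + q_B) = 0.
Adding the 3 first-order conditions: 441 − 8Q = 0, so Q = 441/8.
Back-substituting: q_T = (159 − 441/4)/2 = 195/8, q_B = (126 − 441/4)/2 = 63/8, q_V = (156 − 441/4)/2 = 183/8.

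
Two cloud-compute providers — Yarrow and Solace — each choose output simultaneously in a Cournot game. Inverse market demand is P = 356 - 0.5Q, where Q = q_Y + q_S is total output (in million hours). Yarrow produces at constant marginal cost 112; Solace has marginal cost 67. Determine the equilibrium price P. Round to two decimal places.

178.33

Yarrow's profit: π_Y = (356 - 0.5Q)q_Y - (112q_Y). Setting ∂π_Y/∂q_Y = 0: 244 - q_Y - (1/2)(q_S) = 0.
Solace's profit: π_S = (356 - 0.5Q)q_S - (67q_S). Setting ∂π_S/∂q_S = 0: 289 - q_S - (1/2)(q_Y) = 0.
Best responses: q_Y = (244 - (1/2)q_S), q_S = (289 - (1/2)q_Y).
Solving the pair: q_Y = 398/3, q_S = 668/3.
Total output Q = 1066/3, so price P = 356 - (1/2)·(1066/3) = 535/3.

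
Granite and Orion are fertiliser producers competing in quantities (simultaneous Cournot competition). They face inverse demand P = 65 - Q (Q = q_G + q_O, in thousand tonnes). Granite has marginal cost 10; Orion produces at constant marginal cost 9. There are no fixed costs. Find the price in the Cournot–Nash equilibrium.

28

Granite's profit: π_G = (65 - Q)q_G - (10q_G). Setting ∂π_G/∂q_G = 0: 55 - 2q_G - (q_O) = 0.
Orion's first-order condition: 56 - 2q_O - (q_G) = 0.
Rearranging gives the reaction functions q_G = (55 - q_O)/2 and q_O = (56 - q_G)/2.
Substituting one into the other gives q_G = 18 and q_O = 19.
Total output Q = 37, so price P = 65 - 37 = 28.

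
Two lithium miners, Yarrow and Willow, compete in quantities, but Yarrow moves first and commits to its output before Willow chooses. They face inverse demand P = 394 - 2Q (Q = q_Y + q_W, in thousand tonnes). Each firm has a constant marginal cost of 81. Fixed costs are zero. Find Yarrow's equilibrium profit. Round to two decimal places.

Solve by backward induction. Given q_Y, the follower Willow maximises π_W = (394 - 2q_Y - 2q_W)q_W - 81q_W.
Follower FOC: 313 - 2q_Y - 4q_W = 0, so q_W(q_Y) = (313 - 2q_Y)/4.
Yarrow substitutes q_W(q_Y) into its own profit: π_Y = q_Y(394 - 2q_Y - (313 - 2q_Y)/2) - 81q_Y = (475/2 - q_Y)q_Y - 81q_Y.
Maximising: ∂π_Y/∂q_Y = 313/2 - 2q_Y = 0, giving q_Y = 313/4.
Then q_W = (313 - 2·(313/4))/4 = 313/8.
Price P = 394 - 2·(939/8) = 637/4.
Yarrow's profit: (637/4 - 81)·(313/4) = 6123.0625.

6123.06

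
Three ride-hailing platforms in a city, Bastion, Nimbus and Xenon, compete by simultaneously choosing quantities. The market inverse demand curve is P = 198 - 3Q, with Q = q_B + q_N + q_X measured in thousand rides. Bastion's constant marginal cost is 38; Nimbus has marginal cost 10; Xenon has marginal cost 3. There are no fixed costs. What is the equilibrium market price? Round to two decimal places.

Bastion's profit: π_B = (198 - 3Q)q_B - (38q_B). Setting ∂π_B/∂q_B = 0: 160 - 6q_B - 3(q_N + q_X) = 0.
Nimbus's first-order condition: 188 - 6q_N - 3(q_B + q_X) = 0.
Xenon's profit: π_X = (198 - 3Q)q_X - (3q_X). Setting ∂π_X/∂q_X = 0: 195 - 6q_X - 3(q_B + q_N) = 0.
Adding the 3 conditions: 543 − 6Q − 6Q = 0, i.e. Q = 181/4.
Back-substituting: q_B = (160 − 543/4)/3 = 97/12, q_N = (188 − 543/4)/3 = 209/12, q_X = (195 − 543/4)/3 = 79/4.
Total output Q = 181/4, so price P = 198 - 3·(181/4) = 249/4.

62.25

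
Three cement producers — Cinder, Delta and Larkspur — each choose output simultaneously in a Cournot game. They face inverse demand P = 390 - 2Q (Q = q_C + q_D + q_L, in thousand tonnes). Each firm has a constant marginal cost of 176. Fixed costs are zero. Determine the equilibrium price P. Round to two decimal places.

229.50

Each firm earns π_i = (390 - 2Q)q_i - 176q_i.
First-order condition (treating rivals' output as given): 214 - 4q_i - 2·Σ_{j≠i} q_j = 0.
With identical firms every q_j equals q_i, so Σ_{j≠i} q_j = 2q_i and 214 = 8q_i, giving q_i = 107/4.
Total output Q = 321/4, so price P = 390 - 2·(321/4) = 459/2.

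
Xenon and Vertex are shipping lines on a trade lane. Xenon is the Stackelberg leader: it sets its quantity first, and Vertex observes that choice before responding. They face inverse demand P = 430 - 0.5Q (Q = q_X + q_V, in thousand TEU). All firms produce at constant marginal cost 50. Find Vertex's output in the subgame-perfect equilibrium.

Solve by backward induction. Given q_X, the follower Vertex maximises π_V = (430 - (1/2)q_X - (1/2)q_V)q_V - 50q_V.
∂π_V/∂q_V = 380 - (1/2)q_X - q_V = 0 gives the reaction function q_V = (380 - (1/2)q_X).
Xenon substitutes q_V(q_X) into its own profit: π_X = q_X(430 - (1/2)q_X - (380 - (1/2)q_X)/2) - 50q_X = (240 - (1/4)q_X)q_X - 50q_X.
Maximising: ∂π_X/∂q_X = 190 - (1/2)q_X = 0, giving q_X = 380.
Then q_V = (380 - (1/2)·380) = 190.

190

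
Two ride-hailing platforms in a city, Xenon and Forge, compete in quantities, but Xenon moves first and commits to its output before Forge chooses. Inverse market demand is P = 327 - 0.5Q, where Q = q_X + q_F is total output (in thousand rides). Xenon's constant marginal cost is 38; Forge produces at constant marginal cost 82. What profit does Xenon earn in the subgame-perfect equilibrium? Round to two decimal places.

27722.25

The follower Forge best-responds to any q_X: π_F = (327 - 0.5Q)q_F - 82q_F.
Setting the follower's marginal profit to zero, 245 - (1/2)q_X - q_F = 0, i.e. q_F = (245 - (1/2)q_X).
Xenon substitutes q_F(q_X) into its own profit: π_X = q_X(327 - (1/2)q_X - (245 - (1/2)q_X)/2) - 38q_X = (409/2 - (1/4)q_X)q_X - 38q_X.
Maximising: ∂π_X/∂q_X = 333/2 - (1/2)q_X = 0, giving q_X = 333.
Then q_F = (245 - (1/2)·333) = 157/2.
Price P = 327 - (1/2)·(823/2) = 485/4.
Xenon's profit: (485/4 - 38)·333 = 27722.2500.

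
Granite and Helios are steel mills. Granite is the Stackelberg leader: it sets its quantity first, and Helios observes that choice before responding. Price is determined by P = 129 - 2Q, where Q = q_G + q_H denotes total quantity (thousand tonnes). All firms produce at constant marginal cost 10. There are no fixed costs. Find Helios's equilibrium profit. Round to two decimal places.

Solve by backward induction. Given q_G, the follower Helios maximises π_H = (129 - 2q_G - 2q_H)q_H - 10q_H.
∂π_H/∂q_H = 119 - 2q_G - 4q_H = 0 gives the reaction function q_H = (119 - 2q_G)/4.
The leader anticipates this reaction. Substituting into P = 129 - 2Q gives P = 139/2 - q_G, so π_G = (139/2 - q_G)q_G - 10q_G.
The leader's first-order condition 119/2 - 2q_G = 0 yields q_G = 119/4.
Then q_H = (119 - 2·(119/4))/4 = 119/8.
Price P = 129 - 2·(357/8) = 159/4.
Helios's profit: (159/4 - 10)·(119/8) = 442.5313.

442.53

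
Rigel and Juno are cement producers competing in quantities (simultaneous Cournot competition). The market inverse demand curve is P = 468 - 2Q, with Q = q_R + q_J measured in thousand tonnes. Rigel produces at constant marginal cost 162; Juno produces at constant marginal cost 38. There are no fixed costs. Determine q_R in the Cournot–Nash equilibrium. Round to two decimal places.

Rigel's profit: π_R = (468 - 2Q)q_R - (162q_R). Setting ∂π_R/∂q_R = 0: 306 - 4q_R - 2(q_J) = 0.
Juno's first-order condition: 430 - 4q_J - 2(q_R) = 0.
So q_R = (306 - 2q_J)/4 and q_J = (430 - 2q_R)/4.
Substituting one into the other gives q_R = 91/3 and q_J = 277/3.

30.33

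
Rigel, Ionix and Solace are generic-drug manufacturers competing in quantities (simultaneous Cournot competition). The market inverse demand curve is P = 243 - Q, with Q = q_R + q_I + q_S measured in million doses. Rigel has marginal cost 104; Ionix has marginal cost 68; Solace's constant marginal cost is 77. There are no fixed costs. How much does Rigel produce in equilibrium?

Rigel's profit: π_R = (243 - Q)q_R - (104q_R). Setting ∂π_R/∂q_R = 0: 139 - 2q_R - (q_I + q_S) = 0.
Ionix's first-order condition: 175 - 2q_I - (q_R + q_S) = 0.
Solace's first-order condition: 166 - 2q_S - (q_R + q_I) = 0.
Summing all 3 equations gives 480 − 4Q = 0, hence Q = 120.
Back-substituting: q_R = (139 − 120) = 19, q_I = (175 − 120) = 55, q_S = (166 − 120) = 46.

19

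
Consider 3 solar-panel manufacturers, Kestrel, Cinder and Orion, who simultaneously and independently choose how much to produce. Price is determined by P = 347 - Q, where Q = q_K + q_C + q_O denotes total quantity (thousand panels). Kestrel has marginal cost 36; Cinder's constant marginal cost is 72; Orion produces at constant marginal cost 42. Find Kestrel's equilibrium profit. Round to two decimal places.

7788.06

Kestrel's profit: π_K = (347 - Q)q_K - (36q_K). Setting ∂π_K/∂q_K = 0: 311 - 2q_K - (q_C + q_O) = 0.
Cinder's first-order condition: 275 - 2q_C - (q_K + q_O) = 0.
Orion's profit: π_O = (347 - Q)q_O - (42q_O). Setting ∂π_O/∂q_O = 0: 305 - 2q_O - (q_K + q_C) = 0.
Adding the 3 first-order conditions: 891 − 4Q = 0, so Q = 891/4.
Back-substituting: q_K = (311 − 891/4) = 353/4, q_C = (275 − 891/4) = 209/4, q_O = (305 − 891/4) = 329/4.
Price P = 347 - 891/4 = 497/4.
Kestrel's profit: (497/4 - 36)·(353/4) = 7788.0625.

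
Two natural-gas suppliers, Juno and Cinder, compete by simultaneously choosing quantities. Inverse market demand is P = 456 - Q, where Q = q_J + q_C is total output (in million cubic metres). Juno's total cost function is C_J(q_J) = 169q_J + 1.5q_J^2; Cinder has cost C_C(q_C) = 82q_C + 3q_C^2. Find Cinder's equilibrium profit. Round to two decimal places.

Juno's profit: π_J = (456 - Q)q_J - (169q_J + (3/2)q_J²). Setting ∂π_J/∂q_J = 0: 287 - 5q_J - (q_C) = 0.
Cinder's first-order condition: 374 - 8q_C - (q_J) = 0.
Best responses: q_J = (287 - q_C)/5, q_C = (374 - q_J)/8.
Substituting one into the other gives q_J = 1922/39 and q_C = 1583/39.
Price P = 456 - 89.8718 = 366.1282.
Cinder's profit: 366.1282·(1583/39) - 82·(1583/39) - 3(1583/39)² = 6590.1091.

6590.11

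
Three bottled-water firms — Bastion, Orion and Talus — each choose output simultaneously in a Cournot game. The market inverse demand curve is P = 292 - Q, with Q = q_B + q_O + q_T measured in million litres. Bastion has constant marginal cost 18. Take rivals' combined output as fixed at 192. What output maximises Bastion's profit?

41

With rivals' combined output fixed at 192, Bastion's profit is π_B = (292 - 192 - q_B)q_B - (18q_B) = (100 - q_B)q_B - (18q_B).
∂π_B/∂q_B = 82 - 2q_B = 0, so q_B = 41.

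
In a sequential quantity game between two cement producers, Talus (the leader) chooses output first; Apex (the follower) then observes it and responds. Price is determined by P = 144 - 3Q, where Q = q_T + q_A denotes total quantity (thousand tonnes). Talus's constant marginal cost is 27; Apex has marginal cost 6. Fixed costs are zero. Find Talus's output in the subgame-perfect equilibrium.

Solve by backward induction. Given q_T, the follower Apex maximises π_A = (144 - 3q_T - 3q_A)q_A - 6q_A.
Follower FOC: 138 - 3q_T - 6q_A = 0, so q_A(q_T) = (138 - 3q_T)/6.
Talus substitutes q_A(q_T) into its own profit: π_T = q_T(144 - 3q_T - (138 - 3q_T)/2) - 27q_T = (75 - (3/2)q_T)q_T - 27q_T.
Maximising: ∂π_T/∂q_T = 48 - 3q_T = 0, giving q_T = 16.
Then q_A = (138 - 3·16)/6 = 15.

16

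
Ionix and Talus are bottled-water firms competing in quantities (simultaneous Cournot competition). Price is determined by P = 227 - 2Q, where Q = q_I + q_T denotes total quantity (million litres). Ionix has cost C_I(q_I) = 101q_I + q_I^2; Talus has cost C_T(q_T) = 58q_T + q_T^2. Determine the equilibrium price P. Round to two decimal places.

153.25

Ionix's profit: π_I = (227 - 2Q)q_I - (101q_I + q_I²). Setting ∂π_I/∂q_I = 0: 126 - 6q_I - 2(q_T) = 0.
Talus's first-order condition: 169 - 6q_T - 2(q_I) = 0.
So q_I = (126 - 2q_T)/6 and q_T = (169 - 2q_I)/6.
Solving the pair: q_I = 209/16, q_T = 381/16.
Total output Q = 295/8, so price P = 227 - 2·(295/8) = 613/4.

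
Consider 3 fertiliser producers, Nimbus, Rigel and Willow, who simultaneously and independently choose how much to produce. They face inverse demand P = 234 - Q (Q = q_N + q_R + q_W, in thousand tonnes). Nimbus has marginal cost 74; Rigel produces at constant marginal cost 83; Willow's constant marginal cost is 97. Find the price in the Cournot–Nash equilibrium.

Nimbus's profit: π_N = (234 - Q)q_N - (74q_N). Setting ∂π_N/∂q_N = 0: 160 - 2q_N - (q_R + q_W) = 0.
Rigel's profit: π_R = (234 - Q)q_R - (83q_R). Setting ∂π_R/∂q_R = 0: 151 - 2q_R - (q_N + q_W) = 0.
Willow's first-order condition: 137 - 2q_W - (q_N + q_R) = 0.
Adding the 3 first-order conditions: 448 − 4Q = 0, so Q = 112.
Back-substituting: q_N = (160 − 112) = 48, q_R = (151 − 112) = 39, q_W = (137 − 112) = 25.
Total output Q = 112, so price P = 234 - 112 = 122.

122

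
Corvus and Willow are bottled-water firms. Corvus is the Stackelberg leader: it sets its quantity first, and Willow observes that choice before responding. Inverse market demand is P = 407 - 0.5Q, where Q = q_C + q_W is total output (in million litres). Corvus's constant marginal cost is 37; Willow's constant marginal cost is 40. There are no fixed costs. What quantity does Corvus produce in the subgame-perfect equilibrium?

373

Solve by backward induction. Given q_C, the follower Willow maximises π_W = (407 - (1/2)q_C - (1/2)q_W)q_W - 40q_W.
∂π_W/∂q_W = 367 - (1/2)q_C - q_W = 0 gives the reaction function q_W = (367 - (1/2)q_C).
The leader anticipates this reaction. Substituting into P = 407 - 0.5Q gives P = 447/2 - (1/4)q_C, so π_C = (447/2 - (1/4)q_C)q_C - 37q_C.
Maximising: ∂π_C/∂q_C = 373/2 - (1/2)q_C = 0, giving q_C = 373.
Then q_W = (367 - (1/2)·373) = 361/2.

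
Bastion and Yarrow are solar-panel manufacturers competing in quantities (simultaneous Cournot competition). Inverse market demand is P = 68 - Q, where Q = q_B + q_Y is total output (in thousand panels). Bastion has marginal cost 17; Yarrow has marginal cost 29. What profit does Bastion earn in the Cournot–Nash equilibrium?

Bastion's profit: π_B = (68 - Q)q_B - (17q_B). Setting ∂π_B/∂q_B = 0: 51 - 2q_B - (q_Y) = 0.
Yarrow's profit: π_Y = (68 - Q)q_Y - (29q_Y). Setting ∂π_Y/∂q_Y = 0: 39 - 2q_Y - (q_B) = 0.
Best responses: q_B = (51 - q_Y)/2, q_Y = (39 - q_B)/2.
Solving the pair: q_B = 21, q_Y = 9.
Price P = 68 - 30 = 38.
Bastion's profit: (38 - 17)·21 = 441.

441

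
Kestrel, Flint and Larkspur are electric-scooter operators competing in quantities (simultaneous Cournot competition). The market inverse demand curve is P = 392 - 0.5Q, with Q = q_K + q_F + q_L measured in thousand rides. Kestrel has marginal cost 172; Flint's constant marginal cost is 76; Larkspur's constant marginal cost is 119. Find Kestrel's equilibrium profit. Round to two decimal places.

630.13

Kestrel's profit: π_K = (392 - 0.5Q)q_K - (172q_K). Setting ∂π_K/∂q_K = 0: 220 - q_K - (1/2)(q_F + q_L) = 0.
Flint's first-order condition: 316 - q_F - (1/2)(q_K + q_L) = 0.
Larkspur's first-order condition: 273 - q_L - (1/2)(q_K + q_F) = 0.
Adding the 3 first-order conditions: 809 − 2Q = 0, so Q = 809/2.
Back-substituting: q_K = (220 − 809/4)/(1/2) = 71/2, q_F = (316 − 809/4)/(1/2) = 455/2, q_L = (273 − 809/4)/(1/2) = 283/2.
Price P = 392 - (1/2)·(809/2) = 759/4.
Kestrel's profit: (759/4 - 172)·(71/2) = 630.1250.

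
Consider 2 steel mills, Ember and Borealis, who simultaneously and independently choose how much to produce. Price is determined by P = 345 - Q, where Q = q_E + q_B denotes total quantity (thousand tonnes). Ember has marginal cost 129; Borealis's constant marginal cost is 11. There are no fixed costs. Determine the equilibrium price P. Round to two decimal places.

Ember's profit: π_E = (345 - Q)q_E - (129q_E). Setting ∂π_E/∂q_E = 0: 216 - 2q_E - (q_B) = 0.
Borealis's first-order condition: 334 - 2q_B - (q_E) = 0.
Rearranging gives the reaction functions q_E = (216 - q_B)/2 and q_B = (334 - q_E)/2.
Solving the pair: q_E = 98/3, q_B = 452/3.
Total output Q = 550/3, so price P = 345 - 550/3 = 485/3.

161.67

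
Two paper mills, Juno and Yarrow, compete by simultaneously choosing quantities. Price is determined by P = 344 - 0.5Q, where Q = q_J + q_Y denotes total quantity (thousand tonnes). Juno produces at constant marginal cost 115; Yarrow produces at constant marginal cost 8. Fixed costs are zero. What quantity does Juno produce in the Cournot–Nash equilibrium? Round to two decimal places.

Juno's profit: π_J = (344 - 0.5Q)q_J - (115q_J). Setting ∂π_J/∂q_J = 0: 229 - q_J - (1/2)(q_Y) = 0.
Yarrow's first-order condition: 336 - q_Y - (1/2)(q_J) = 0.
So q_J = (229 - (1/2)q_Y) and q_Y = (336 - (1/2)q_J).
Solving the pair: q_J = 244/3, q_Y = 886/3.

81.33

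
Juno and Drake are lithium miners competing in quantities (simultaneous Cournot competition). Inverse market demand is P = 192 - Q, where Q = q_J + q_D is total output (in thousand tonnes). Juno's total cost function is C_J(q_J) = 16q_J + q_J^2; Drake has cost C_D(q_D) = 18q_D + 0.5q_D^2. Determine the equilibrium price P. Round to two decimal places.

Juno's profit: π_J = (192 - Q)q_J - (16q_J + q_J²). Setting ∂π_J/∂q_J = 0: 176 - 4q_J - (q_D) = 0.
Drake's first-order condition: 174 - 3q_D - (q_J) = 0.
Best responses: q_J = (176 - q_D)/4, q_D = (174 - q_J)/3.
Solving the pair: q_J = 354/11, q_D = 520/11.
Total output Q = 874/11, so price P = 192 - 874/11 = 1238/11.

112.55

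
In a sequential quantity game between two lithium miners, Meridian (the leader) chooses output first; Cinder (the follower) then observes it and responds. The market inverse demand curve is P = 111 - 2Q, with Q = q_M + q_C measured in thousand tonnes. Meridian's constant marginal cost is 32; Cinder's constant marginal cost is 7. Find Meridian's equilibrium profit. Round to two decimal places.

182.25

Solve by backward induction. Given q_M, the follower Cinder maximises π_C = (111 - 2q_M - 2q_C)q_C - 7q_C.
Follower FOC: 104 - 2q_M - 4q_C = 0, so q_C(q_M) = (104 - 2q_M)/4.
Meridian substitutes q_C(q_M) into its own profit: π_M = q_M(111 - 2q_M - (104 - 2q_M)/2) - 32q_M = (59 - q_M)q_M - 32q_M.
Leader FOC: 27 - 2q_M = 0, so q_M = 27/2.
Then q_C = (104 - 2·(27/2))/4 = 77/4.
Price P = 111 - 2·(131/4) = 91/2.
Meridian's profit: (91/2 - 32)·(27/2) = 729/4.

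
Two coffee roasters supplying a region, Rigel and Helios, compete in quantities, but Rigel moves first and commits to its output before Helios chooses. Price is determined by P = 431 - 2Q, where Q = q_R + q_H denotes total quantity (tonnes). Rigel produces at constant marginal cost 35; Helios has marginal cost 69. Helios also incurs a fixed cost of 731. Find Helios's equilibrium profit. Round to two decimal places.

1970.13

The follower Helios best-responds to any q_R: π_H = (431 - 2Q)q_H - 69q_H.
∂π_H/∂q_H = 362 - 2q_R - 4q_H = 0 gives the reaction function q_H = (362 - 2q_R)/4.
Rigel substitutes q_H(q_R) into its own profit: π_R = q_R(431 - 2q_R - (362 - 2q_R)/2) - 35q_R = (250 - q_R)q_R - 35q_R.
Leader FOC: 215 - 2q_R = 0, so q_R = 215/2.
Then q_H = (362 - 2·(215/2))/4 = 147/4.
Price P = 431 - 2·(577/4) = 285/2.
Helios's profit: (285/2 - 69)·(147/4) - 731 = 1970.1250.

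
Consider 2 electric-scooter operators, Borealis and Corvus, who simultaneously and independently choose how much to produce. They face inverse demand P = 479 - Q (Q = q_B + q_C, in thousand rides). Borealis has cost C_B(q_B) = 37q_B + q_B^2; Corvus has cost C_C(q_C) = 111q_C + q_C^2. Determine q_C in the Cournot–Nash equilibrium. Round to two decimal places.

68.67

Borealis's profit: π_B = (479 - Q)q_B - (37q_B + q_B²). Setting ∂π_B/∂q_B = 0: 442 - 4q_B - (q_C) = 0.
Corvus's profit: π_C = (479 - Q)q_C - (111q_C + q_C²). Setting ∂π_C/∂q_C = 0: 368 - 4q_C - (q_B) = 0.
Rearranging gives the reaction functions q_B = (442 - q_C)/4 and q_C = (368 - q_B)/4.
Solving the pair: q_B = 280/3, q_C = 206/3.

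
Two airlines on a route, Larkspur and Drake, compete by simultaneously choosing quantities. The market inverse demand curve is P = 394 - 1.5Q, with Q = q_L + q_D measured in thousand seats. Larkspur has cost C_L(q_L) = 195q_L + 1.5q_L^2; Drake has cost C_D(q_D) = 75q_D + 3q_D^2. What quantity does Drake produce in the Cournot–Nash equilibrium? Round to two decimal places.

Larkspur's profit: π_L = (394 - 1.5Q)q_L - (195q_L + (3/2)q_L²). Setting ∂π_L/∂q_L = 0: 199 - 6q_L - (3/2)(q_D) = 0.
Drake's profit: π_D = (394 - 1.5Q)q_D - (75q_D + 3q_D²). Setting ∂π_D/∂q_D = 0: 319 - 9q_D - (3/2)(q_L) = 0.
Rearranging gives the reaction functions q_L = (199 - (3/2)q_D)/6 and q_D = (319 - (3/2)q_L)/9.
Substituting one into the other gives q_L = 1750/69 and q_D = 718/23.

31.22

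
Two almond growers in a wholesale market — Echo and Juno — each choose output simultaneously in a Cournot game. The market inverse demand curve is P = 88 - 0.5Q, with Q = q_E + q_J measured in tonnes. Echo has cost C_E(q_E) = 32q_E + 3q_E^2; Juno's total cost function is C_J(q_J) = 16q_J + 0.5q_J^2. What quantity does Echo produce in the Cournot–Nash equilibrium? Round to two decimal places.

Echo's profit: π_E = (88 - 0.5Q)q_E - (32q_E + 3q_E²). Setting ∂π_E/∂q_E = 0: 56 - 7q_E - (1/2)(q_J) = 0.
Juno's profit: π_J = (88 - 0.5Q)q_J - (16q_J + (1/2)q_J²). Setting ∂π_J/∂q_J = 0: 72 - 2q_J - (1/2)(q_E) = 0.
Rearranging gives the reaction functions q_E = (56 - (1/2)q_J)/7 and q_J = (72 - (1/2)q_E)/2.
Substituting one into the other gives q_E = 304/55 and q_J = 1904/55.

5.53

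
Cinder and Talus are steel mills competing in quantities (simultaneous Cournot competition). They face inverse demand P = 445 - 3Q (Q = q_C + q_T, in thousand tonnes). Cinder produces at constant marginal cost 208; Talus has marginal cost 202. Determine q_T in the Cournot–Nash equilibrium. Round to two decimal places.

27.67

Cinder's profit: π_C = (445 - 3Q)q_C - (208q_C). Setting ∂π_C/∂q_C = 0: 237 - 6q_C - 3(q_T) = 0.
Talus's first-order condition: 243 - 6q_T - 3(q_C) = 0.
Best responses: q_C = (237 - 3q_T)/6, q_T = (243 - 3q_C)/6.
Substituting one into the other gives q_C = 77/3 and q_T = 83/3.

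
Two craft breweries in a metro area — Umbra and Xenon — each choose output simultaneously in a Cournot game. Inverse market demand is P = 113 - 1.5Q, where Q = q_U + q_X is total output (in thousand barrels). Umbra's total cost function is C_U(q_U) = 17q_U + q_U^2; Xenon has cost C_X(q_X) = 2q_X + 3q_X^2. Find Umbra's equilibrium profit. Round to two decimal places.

665.51

Umbra's profit: π_U = (113 - 1.5Q)q_U - (17q_U + q_U²). Setting ∂π_U/∂q_U = 0: 96 - 5q_U - (3/2)(q_X) = 0.
Xenon's first-order condition: 111 - 9q_X - (3/2)(q_U) = 0.
Rearranging gives the reaction functions q_U = (96 - (3/2)q_X)/5 and q_X = (111 - (3/2)q_U)/9.
Solving the pair: q_U = 310/19, q_X = 548/57.
Price P = 113 - (3/2)·(1478/57) = 1408/19.
Umbra's profit: (1408/19)·(310/19) - 17·(310/19) - (310/19)² = 665.5125.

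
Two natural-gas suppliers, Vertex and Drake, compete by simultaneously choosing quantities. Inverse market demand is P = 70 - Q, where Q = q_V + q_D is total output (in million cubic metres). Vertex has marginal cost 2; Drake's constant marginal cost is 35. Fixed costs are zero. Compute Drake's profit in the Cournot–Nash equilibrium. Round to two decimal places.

0.44

Vertex's profit: π_V = (70 - Q)q_V - (2q_V). Setting ∂π_V/∂q_V = 0: 68 - 2q_V - (q_D) = 0.
Drake's first-order condition: 35 - 2q_D - (q_V) = 0.
Best responses: q_V = (68 - q_D)/2, q_D = (35 - q_V)/2.
Solving the pair: q_V = 101/3, q_D = 2/3.
Price P = 70 - 103/3 = 107/3.
Drake's profit: (107/3 - 35)·(2/3) = 4/9.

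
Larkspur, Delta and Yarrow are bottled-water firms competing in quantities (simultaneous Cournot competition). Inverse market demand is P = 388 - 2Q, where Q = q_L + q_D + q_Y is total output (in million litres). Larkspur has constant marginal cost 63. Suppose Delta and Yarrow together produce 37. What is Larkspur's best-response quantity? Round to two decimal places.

With rivals' combined output fixed at 37, Larkspur's profit is π_L = (388 - 2·37 - 2q_L)q_L - (63q_L) = (314 - 2q_L)q_L - (63q_L).
∂π_L/∂q_L = 251 - 4q_L = 0, so q_L = 251/4.

62.75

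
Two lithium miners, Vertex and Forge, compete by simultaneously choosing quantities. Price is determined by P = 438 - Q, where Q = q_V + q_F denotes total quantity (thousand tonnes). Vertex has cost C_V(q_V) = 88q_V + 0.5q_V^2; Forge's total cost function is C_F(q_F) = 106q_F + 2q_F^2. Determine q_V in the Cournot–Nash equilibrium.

Vertex's profit: π_V = (438 - Q)q_V - (88q_V + (1/2)q_V²). Setting ∂π_V/∂q_V = 0: 350 - 3q_V - (q_F) = 0.
Forge's profit: π_F = (438 - Q)q_F - (106q_F + 2q_F²). Setting ∂π_F/∂q_F = 0: 332 - 6q_F - (q_V) = 0.
Rearranging gives the reaction functions q_V = (350 - q_F)/3 and q_F = (332 - q_V)/6.
Substituting one into the other gives q_V = 104 and q_F = 38.

104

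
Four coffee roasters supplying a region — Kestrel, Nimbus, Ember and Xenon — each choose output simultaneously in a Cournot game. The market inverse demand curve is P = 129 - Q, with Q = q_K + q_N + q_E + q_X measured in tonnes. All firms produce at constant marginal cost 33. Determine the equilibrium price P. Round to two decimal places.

52.20

A representative firm's profit is π_i = q_i(129 - Q) - 33q_i.
Setting ∂π_i/∂q_i = 0 with rivals' quantities fixed: 96 - 2q_i - Σ_{j≠i} q_j = 0.
With identical firms every q_j equals q_i, so Σ_{j≠i} q_j = 3q_i and 96 = 5q_i, giving q_i = 96/5.
Total output Q = 384/5, so price P = 129 - 384/5 = 261/5.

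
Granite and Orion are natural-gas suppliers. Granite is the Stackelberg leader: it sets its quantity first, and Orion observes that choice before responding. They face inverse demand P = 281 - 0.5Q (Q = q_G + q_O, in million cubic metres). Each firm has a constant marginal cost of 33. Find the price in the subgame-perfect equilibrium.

Solve by backward induction. Given q_G, the follower Orion maximises π_O = (281 - (1/2)q_G - (1/2)q_O)q_O - 33q_O.
Follower FOC: 248 - (1/2)q_G - q_O = 0, so q_O(q_G) = (248 - (1/2)q_G).
The leader anticipates this reaction. Substituting into P = 281 - 0.5Q gives P = 157 - (1/4)q_G, so π_G = (157 - (1/4)q_G)q_G - 33q_G.
Maximising: ∂π_G/∂q_G = 124 - (1/2)q_G = 0, giving q_G = 248.
Then q_O = (248 - (1/2)·248) = 124.
Total output Q = 372, so price P = 281 - (1/2)·372 = 95.

95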